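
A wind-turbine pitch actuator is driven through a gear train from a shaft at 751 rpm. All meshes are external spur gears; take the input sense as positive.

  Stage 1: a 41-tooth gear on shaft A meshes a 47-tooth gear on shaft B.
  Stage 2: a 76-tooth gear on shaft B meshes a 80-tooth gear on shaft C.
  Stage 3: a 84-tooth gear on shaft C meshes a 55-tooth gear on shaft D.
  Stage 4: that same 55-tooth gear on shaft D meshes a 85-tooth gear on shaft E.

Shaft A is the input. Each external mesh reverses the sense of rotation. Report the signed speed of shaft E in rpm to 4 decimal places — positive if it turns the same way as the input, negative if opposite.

+615.0493 rpm (same as input, |ω| = 615.0493 rpm)

Stage 1 [41T→47T]: ω = 751.0000×41/47 = 655.1277 rpm, dir flips to −; running = −655.1277
Stage 2 [76T→80T]: ω = 655.1277×76/80 = 622.3713 rpm, dir flips to +; running = +622.3713
Stage 3 [84T→55T]: ω = 622.3713×84/55 = 950.5307 rpm, dir flips to −; running = −950.5307
Stage 4 [55T→85T]: ω = 950.5307×55/85 = 615.0493 rpm, dir flips to +; running = +615.0493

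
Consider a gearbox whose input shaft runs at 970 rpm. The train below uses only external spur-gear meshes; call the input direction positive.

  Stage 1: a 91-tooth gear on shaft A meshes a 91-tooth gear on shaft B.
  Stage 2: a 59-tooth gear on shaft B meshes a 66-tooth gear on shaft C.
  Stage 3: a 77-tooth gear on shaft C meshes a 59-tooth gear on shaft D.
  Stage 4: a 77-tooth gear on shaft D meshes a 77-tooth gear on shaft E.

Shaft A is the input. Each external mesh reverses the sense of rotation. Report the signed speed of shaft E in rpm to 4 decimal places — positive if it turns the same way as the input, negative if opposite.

Stage 1 [91T→91T]: ω = 970.0000×91/91 = 970.0000 rpm, dir flips to −; running = −970.0000
Stage 2 [59T→66T]: ω = 970.0000×59/66 = 867.1212 rpm, dir flips to +; running = +867.1212
Stage 3 [77T→59T]: ω = 867.1212×77/59 = 1131.6667 rpm, dir flips to −; running = −1131.6667
Stage 4 [77T→77T]: ω = 1131.6667×77/77 = 1131.6667 rpm, dir flips to +; running = +1131.6667

+1131.6667 rpm (same as input, |ω| = 1131.6667 rpm)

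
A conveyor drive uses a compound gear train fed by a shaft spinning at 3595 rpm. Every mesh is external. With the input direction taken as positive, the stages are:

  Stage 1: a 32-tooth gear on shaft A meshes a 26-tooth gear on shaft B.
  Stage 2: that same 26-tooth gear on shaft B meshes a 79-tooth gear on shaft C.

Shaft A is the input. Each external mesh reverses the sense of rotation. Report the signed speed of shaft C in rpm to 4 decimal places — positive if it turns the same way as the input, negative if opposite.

+1456.2025 rpm (same as input, |ω| = 1456.2025 rpm)

Stage 1 [32T→26T]: ω = 3595.0000×32/26 = 4424.6154 rpm, dir flips to −; running = −4424.6154
Stage 2 [26T→79T]: ω = 4424.6154×26/79 = 1456.2025 rpm, dir flips to +; running = +1456.2025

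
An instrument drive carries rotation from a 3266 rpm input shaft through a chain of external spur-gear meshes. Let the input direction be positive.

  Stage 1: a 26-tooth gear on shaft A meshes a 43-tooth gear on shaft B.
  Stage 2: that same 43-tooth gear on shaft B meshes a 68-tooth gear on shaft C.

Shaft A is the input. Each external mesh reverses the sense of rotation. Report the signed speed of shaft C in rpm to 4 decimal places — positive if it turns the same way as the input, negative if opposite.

+1248.7647 rpm (same as input, |ω| = 1248.7647 rpm)

Stage 1 [26T→43T]: ω = 3266.0000×26/43 = 1974.7907 rpm, dir flips to −; running = −1974.7907
Stage 2 [43T→68T]: ω = 1974.7907×43/68 = 1248.7647 rpm, dir flips to +; running = +1248.7647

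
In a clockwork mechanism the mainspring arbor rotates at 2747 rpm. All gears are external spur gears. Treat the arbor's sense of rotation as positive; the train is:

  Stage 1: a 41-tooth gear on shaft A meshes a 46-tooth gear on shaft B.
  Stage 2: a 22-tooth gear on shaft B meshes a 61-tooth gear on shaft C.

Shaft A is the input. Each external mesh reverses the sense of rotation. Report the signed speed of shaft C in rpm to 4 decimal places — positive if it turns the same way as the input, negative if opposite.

Stage 1 [41T→46T]: ω = 2747.0000×41/46 = 2448.4130 rpm, dir flips to −; running = −2448.4130
Stage 2 [22T→61T]: ω = 2448.4130×22/61 = 883.0342 rpm, dir flips to +; running = +883.0342

+883.0342 rpm (same as input, |ω| = 883.0342 rpm)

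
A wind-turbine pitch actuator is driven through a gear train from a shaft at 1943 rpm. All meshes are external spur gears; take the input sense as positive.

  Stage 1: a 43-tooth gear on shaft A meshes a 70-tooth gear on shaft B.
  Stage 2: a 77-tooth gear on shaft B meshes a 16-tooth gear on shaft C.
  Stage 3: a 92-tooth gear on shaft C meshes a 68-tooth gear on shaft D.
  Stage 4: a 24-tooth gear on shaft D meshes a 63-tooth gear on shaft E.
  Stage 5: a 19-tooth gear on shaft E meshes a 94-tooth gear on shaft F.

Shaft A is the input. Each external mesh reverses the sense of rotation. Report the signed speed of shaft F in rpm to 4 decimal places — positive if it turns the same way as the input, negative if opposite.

-598.3969 rpm (opposite to input, |ω| = 598.3969 rpm)

Stage 1 [43T→70T]: ω = 1943.0000×43/70 = 1193.5571 rpm, dir flips to −; running = −1193.5571
Stage 2 [77T→16T]: ω = 1193.5571×77/16 = 5743.9938 rpm, dir flips to +; running = +5743.9938
Stage 3 [92T→68T]: ω = 5743.9938×92/68 = 7771.2857 rpm, dir flips to −; running = −7771.2857
Stage 4 [24T→63T]: ω = 7771.2857×24/63 = 2960.4898 rpm, dir flips to +; running = +2960.4898
Stage 5 [19T→94T]: ω = 2960.4898×19/94 = 598.3969 rpm, dir flips to −; running = −598.3969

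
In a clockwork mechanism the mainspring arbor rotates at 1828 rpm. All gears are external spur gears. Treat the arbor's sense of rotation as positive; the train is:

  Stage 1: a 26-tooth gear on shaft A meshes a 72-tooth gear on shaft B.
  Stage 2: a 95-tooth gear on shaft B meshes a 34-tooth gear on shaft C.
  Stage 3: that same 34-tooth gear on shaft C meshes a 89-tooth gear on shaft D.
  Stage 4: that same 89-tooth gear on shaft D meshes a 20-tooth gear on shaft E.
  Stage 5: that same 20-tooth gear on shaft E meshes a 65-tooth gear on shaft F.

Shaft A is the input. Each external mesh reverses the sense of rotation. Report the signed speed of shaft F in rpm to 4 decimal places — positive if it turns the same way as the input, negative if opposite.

Stage 1 [26T→72T]: ω = 1828.0000×26/72 = 660.1111 rpm, dir flips to −; running = −660.1111
Stage 2 [95T→34T]: ω = 660.1111×95/34 = 1844.4281 rpm, dir flips to +; running = +1844.4281
Stage 3 [34T→89T]: ω = 1844.4281×34/89 = 704.6130 rpm, dir flips to −; running = −704.6130
Stage 4 [89T→20T]: ω = 704.6130×89/20 = 3135.5278 rpm, dir flips to +; running = +3135.5278
Stage 5 [20T→65T]: ω = 3135.5278×20/65 = 964.7778 rpm, dir flips to −; running = −964.7778

-964.7778 rpm (opposite to input, |ω| = 964.7778 rpm)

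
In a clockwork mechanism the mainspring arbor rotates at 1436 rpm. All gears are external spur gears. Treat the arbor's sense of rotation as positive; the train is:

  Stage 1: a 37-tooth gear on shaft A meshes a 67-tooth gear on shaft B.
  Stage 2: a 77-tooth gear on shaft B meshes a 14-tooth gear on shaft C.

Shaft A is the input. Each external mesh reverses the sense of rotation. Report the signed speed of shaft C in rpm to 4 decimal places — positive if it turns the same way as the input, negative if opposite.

+4361.5821 rpm (same as input, |ω| = 4361.5821 rpm)

Stage 1 [37T→67T]: ω = 1436.0000×37/67 = 793.0149 rpm, dir flips to −; running = −793.0149
Stage 2 [77T→14T]: ω = 793.0149×77/14 = 4361.5821 rpm, dir flips to +; running = +4361.5821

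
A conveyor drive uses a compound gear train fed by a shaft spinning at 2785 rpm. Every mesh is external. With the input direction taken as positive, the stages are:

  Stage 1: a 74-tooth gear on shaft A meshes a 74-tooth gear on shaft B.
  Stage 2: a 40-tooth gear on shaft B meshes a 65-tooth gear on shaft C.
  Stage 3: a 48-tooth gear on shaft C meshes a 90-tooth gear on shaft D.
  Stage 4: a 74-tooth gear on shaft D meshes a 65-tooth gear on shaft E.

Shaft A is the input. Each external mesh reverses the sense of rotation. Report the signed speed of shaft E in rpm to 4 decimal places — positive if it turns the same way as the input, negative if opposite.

+1040.6122 rpm (same as input, |ω| = 1040.6122 rpm)

Stage 1 [74T→74T]: ω = 2785.0000×74/74 = 2785.0000 rpm, dir flips to −; running = −2785.0000
Stage 2 [40T→65T]: ω = 2785.0000×40/65 = 1713.8462 rpm, dir flips to +; running = +1713.8462
Stage 3 [48T→90T]: ω = 1713.8462×48/90 = 914.0513 rpm, dir flips to −; running = −914.0513
Stage 4 [74T→65T]: ω = 914.0513×74/65 = 1040.6122 rpm, dir flips to +; running = +1040.6122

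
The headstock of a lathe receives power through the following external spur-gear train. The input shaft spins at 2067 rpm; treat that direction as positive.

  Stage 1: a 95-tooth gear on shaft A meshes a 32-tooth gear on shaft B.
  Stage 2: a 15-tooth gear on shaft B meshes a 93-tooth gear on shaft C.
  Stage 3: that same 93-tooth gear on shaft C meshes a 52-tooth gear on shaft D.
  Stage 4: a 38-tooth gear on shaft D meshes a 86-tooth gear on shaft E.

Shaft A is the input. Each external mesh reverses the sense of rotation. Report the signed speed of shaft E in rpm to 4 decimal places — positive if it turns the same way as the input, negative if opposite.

+782.1448 rpm (same as input, |ω| = 782.1448 rpm)

Stage 1 [95T→32T]: ω = 2067.0000×95/32 = 6136.4062 rpm, dir flips to −; running = −6136.4062
Stage 2 [15T→93T]: ω = 6136.4062×15/93 = 989.7429 rpm, dir flips to +; running = +989.7429
Stage 3 [93T→52T]: ω = 989.7429×93/52 = 1770.1172 rpm, dir flips to −; running = −1770.1172
Stage 4 [38T→86T]: ω = 1770.1172×38/86 = 782.1448 rpm, dir flips to +; running = +782.1448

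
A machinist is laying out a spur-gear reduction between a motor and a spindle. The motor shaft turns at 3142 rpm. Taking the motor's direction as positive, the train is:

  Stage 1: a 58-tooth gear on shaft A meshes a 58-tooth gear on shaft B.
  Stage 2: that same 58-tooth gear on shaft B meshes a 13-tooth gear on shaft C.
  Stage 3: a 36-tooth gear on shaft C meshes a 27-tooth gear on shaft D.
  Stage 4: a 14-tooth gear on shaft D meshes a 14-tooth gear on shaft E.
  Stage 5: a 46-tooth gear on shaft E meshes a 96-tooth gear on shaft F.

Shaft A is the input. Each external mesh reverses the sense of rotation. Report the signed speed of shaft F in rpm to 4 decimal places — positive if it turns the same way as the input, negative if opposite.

-8956.0427 rpm (opposite to input, |ω| = 8956.0427 rpm)

Stage 1 [58T→58T]: ω = 3142.0000×58/58 = 3142.0000 rpm, dir flips to −; running = −3142.0000
Stage 2 [58T→13T]: ω = 3142.0000×58/13 = 14018.1538 rpm, dir flips to +; running = +14018.1538
Stage 3 [36T→27T]: ω = 14018.1538×36/27 = 18690.8718 rpm, dir flips to −; running = −18690.8718
Stage 4 [14T→14T]: ω = 18690.8718×14/14 = 18690.8718 rpm, dir flips to +; running = +18690.8718
Stage 5 [46T→96T]: ω = 18690.8718×46/96 = 8956.0427 rpm, dir flips to −; running = −8956.0427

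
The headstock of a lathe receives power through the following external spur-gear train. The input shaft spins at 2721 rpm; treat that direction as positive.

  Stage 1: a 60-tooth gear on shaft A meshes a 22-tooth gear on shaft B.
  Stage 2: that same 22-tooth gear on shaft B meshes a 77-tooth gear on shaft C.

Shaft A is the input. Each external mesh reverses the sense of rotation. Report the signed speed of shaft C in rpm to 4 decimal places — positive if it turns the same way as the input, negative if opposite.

+2120.2597 rpm (same as input, |ω| = 2120.2597 rpm)

Stage 1 [60T→22T]: ω = 2721.0000×60/22 = 7420.9091 rpm, dir flips to −; running = −7420.9091
Stage 2 [22T→77T]: ω = 7420.9091×22/77 = 2120.2597 rpm, dir flips to +; running = +2120.2597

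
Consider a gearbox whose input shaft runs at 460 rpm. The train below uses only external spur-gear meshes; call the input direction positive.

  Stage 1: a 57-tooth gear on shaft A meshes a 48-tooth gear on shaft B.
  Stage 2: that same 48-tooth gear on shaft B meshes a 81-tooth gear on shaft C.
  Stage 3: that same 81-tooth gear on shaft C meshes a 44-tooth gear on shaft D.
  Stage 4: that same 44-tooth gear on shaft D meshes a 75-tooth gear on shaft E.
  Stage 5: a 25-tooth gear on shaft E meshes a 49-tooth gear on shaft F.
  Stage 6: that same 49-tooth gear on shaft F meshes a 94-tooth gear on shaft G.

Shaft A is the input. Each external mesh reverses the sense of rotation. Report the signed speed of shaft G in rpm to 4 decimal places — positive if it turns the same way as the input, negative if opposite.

Stage 1 [57T→48T]: ω = 460.0000×57/48 = 546.2500 rpm, dir flips to −; running = −546.2500
Stage 2 [48T→81T]: ω = 546.2500×48/81 = 323.7037 rpm, dir flips to +; running = +323.7037
Stage 3 [81T→44T]: ω = 323.7037×81/44 = 595.9091 rpm, dir flips to −; running = −595.9091
Stage 4 [44T→75T]: ω = 595.9091×44/75 = 349.6000 rpm, dir flips to +; running = +349.6000
Stage 5 [25T→49T]: ω = 349.6000×25/49 = 178.3673 rpm, dir flips to −; running = −178.3673
Stage 6 [49T→94T]: ω = 178.3673×49/94 = 92.9787 rpm, dir flips to +; running = +92.9787

+92.9787 rpm (same as input, |ω| = 92.9787 rpm)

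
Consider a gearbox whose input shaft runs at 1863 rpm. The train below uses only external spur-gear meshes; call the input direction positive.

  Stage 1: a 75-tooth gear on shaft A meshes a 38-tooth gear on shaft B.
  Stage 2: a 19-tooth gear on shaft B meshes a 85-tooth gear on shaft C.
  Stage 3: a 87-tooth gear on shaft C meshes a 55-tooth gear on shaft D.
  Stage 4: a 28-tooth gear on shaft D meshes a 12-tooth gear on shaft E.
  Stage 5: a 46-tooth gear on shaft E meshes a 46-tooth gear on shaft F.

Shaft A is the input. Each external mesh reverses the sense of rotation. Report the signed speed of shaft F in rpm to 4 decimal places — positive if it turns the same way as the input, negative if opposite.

Stage 1 [75T→38T]: ω = 1863.0000×75/38 = 3676.9737 rpm, dir flips to −; running = −3676.9737
Stage 2 [19T→85T]: ω = 3676.9737×19/85 = 821.9118 rpm, dir flips to +; running = +821.9118
Stage 3 [87T→55T]: ω = 821.9118×87/55 = 1300.1150 rpm, dir flips to −; running = −1300.1150
Stage 4 [28T→12T]: ω = 1300.1150×28/12 = 3033.6016 rpm, dir flips to +; running = +3033.6016
Stage 5 [46T→46T]: ω = 3033.6016×46/46 = 3033.6016 rpm, dir flips to −; running = −3033.6016

-3033.6016 rpm (opposite to input, |ω| = 3033.6016 rpm)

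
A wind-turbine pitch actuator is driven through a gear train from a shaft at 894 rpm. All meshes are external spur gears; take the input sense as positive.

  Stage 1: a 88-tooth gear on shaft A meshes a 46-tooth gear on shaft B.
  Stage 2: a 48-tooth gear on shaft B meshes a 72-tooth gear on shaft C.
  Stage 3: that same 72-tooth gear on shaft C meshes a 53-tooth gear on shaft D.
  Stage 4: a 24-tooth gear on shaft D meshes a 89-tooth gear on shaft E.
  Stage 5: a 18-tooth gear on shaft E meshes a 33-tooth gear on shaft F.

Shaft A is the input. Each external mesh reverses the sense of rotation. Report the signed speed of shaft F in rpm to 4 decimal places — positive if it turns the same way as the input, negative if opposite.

-227.8282 rpm (opposite to input, |ω| = 227.8282 rpm)

Stage 1 [88T→46T]: ω = 894.0000×88/46 = 1710.2609 rpm, dir flips to −; running = −1710.2609
Stage 2 [48T→72T]: ω = 1710.2609×48/72 = 1140.1739 rpm, dir flips to +; running = +1140.1739
Stage 3 [72T→53T]: ω = 1140.1739×72/53 = 1548.9155 rpm, dir flips to −; running = −1548.9155
Stage 4 [24T→89T]: ω = 1548.9155×24/89 = 417.6851 rpm, dir flips to +; running = +417.6851
Stage 5 [18T→33T]: ω = 417.6851×18/33 = 227.8282 rpm, dir flips to −; running = −227.8282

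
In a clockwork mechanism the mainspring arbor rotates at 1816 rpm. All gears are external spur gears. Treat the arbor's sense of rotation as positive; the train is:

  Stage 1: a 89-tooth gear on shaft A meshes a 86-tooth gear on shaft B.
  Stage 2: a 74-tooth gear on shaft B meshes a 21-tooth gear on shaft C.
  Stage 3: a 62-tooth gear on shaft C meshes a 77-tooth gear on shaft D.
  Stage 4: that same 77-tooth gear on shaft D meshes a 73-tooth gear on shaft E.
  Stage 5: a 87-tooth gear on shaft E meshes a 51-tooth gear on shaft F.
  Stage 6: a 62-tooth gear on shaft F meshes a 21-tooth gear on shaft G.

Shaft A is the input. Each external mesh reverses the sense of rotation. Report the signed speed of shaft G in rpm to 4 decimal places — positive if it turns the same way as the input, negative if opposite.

Stage 1 [89T→86T]: ω = 1816.0000×89/86 = 1879.3488 rpm, dir flips to −; running = −1879.3488
Stage 2 [74T→21T]: ω = 1879.3488×74/21 = 6622.4673 rpm, dir flips to +; running = +6622.4673
Stage 3 [62T→77T]: ω = 6622.4673×62/77 = 5332.3763 rpm, dir flips to −; running = −5332.3763
Stage 4 [77T→73T]: ω = 5332.3763×77/73 = 5624.5613 rpm, dir flips to +; running = +5624.5613
Stage 5 [87T→51T]: ω = 5624.5613×87/51 = 9594.8399 rpm, dir flips to −; running = −9594.8399
Stage 6 [62T→21T]: ω = 9594.8399×62/21 = 28327.6224 rpm, dir flips to +; running = +28327.6224

+28327.6224 rpm (same as input, |ω| = 28327.6224 rpm)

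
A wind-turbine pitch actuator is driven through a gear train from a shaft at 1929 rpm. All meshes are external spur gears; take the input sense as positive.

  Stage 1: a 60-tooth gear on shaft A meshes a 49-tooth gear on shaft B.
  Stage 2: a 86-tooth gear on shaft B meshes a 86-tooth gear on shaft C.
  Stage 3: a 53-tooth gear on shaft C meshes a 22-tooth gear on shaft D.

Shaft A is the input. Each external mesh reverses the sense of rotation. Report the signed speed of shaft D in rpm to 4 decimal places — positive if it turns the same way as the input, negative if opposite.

-5690.3711 rpm (opposite to input, |ω| = 5690.3711 rpm)

Stage 1 [60T→49T]: ω = 1929.0000×60/49 = 2362.0408 rpm, dir flips to −; running = −2362.0408
Stage 2 [86T→86T]: ω = 2362.0408×86/86 = 2362.0408 rpm, dir flips to +; running = +2362.0408
Stage 3 [53T→22T]: ω = 2362.0408×53/22 = 5690.3711 rpm, dir flips to −; running = −5690.3711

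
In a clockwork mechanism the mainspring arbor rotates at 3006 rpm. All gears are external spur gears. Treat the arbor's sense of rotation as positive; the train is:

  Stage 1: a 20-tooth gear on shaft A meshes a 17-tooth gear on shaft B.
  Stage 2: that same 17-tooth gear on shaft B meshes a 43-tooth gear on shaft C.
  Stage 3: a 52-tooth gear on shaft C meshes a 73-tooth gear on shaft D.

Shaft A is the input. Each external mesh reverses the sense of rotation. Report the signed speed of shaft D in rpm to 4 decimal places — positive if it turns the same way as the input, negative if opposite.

-995.9350 rpm (opposite to input, |ω| = 995.9350 rpm)

Stage 1 [20T→17T]: ω = 3006.0000×20/17 = 3536.4706 rpm, dir flips to −; running = −3536.4706
Stage 2 [17T→43T]: ω = 3536.4706×17/43 = 1398.1395 rpm, dir flips to +; running = +1398.1395
Stage 3 [52T→73T]: ω = 1398.1395×52/73 = 995.9350 rpm, dir flips to −; running = −995.9350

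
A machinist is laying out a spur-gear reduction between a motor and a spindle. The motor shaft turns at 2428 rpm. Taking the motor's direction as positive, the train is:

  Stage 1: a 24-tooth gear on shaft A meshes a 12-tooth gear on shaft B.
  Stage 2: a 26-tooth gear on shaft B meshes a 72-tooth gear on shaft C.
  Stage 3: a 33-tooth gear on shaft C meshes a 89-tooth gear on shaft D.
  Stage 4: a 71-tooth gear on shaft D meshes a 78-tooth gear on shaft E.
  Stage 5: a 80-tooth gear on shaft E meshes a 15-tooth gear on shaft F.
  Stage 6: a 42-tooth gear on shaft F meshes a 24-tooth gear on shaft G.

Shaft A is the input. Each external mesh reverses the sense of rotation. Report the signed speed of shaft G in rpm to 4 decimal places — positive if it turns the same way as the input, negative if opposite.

Stage 1 [24T→12T]: ω = 2428.0000×24/12 = 4856.0000 rpm, dir flips to −; running = −4856.0000
Stage 2 [26T→72T]: ω = 4856.0000×26/72 = 1753.5556 rpm, dir flips to +; running = +1753.5556
Stage 3 [33T→89T]: ω = 1753.5556×33/89 = 650.1948 rpm, dir flips to −; running = −650.1948
Stage 4 [71T→78T]: ω = 650.1948×71/78 = 591.8439 rpm, dir flips to +; running = +591.8439
Stage 5 [80T→15T]: ω = 591.8439×80/15 = 3156.5010 rpm, dir flips to −; running = −3156.5010
Stage 6 [42T→24T]: ω = 3156.5010×42/24 = 5523.8768 rpm, dir flips to +; running = +5523.8768

+5523.8768 rpm (same as input, |ω| = 5523.8768 rpm)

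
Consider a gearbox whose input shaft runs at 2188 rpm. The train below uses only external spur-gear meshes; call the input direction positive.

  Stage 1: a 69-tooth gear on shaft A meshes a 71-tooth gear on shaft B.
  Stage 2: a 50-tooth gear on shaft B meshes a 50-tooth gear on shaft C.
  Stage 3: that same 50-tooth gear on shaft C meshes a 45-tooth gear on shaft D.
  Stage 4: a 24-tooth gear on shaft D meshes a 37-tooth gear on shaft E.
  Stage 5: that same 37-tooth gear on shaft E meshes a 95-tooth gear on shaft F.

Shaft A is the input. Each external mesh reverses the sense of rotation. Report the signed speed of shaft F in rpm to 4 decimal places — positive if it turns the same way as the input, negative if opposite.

-596.8747 rpm (opposite to input, |ω| = 596.8747 rpm)

Stage 1 [69T→71T]: ω = 2188.0000×69/71 = 2126.3662 rpm, dir flips to −; running = −2126.3662
Stage 2 [50T→50T]: ω = 2126.3662×50/50 = 2126.3662 rpm, dir flips to +; running = +2126.3662
Stage 3 [50T→45T]: ω = 2126.3662×50/45 = 2362.6291 rpm, dir flips to −; running = −2362.6291
Stage 4 [24T→37T]: ω = 2362.6291×24/37 = 1532.5162 rpm, dir flips to +; running = +1532.5162
Stage 5 [37T→95T]: ω = 1532.5162×37/95 = 596.8747 rpm, dir flips to −; running = −596.8747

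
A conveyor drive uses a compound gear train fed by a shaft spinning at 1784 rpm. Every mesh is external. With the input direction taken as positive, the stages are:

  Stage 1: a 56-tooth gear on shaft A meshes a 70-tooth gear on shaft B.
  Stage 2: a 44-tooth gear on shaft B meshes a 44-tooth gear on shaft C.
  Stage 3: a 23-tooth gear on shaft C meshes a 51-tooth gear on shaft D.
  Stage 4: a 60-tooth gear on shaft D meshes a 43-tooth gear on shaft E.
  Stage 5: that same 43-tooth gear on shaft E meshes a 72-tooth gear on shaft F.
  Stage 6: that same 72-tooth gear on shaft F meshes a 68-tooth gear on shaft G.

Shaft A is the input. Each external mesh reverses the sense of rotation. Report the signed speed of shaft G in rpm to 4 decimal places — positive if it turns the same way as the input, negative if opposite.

+567.9170 rpm (same as input, |ω| = 567.9170 rpm)

Stage 1 [56T→70T]: ω = 1784.0000×56/70 = 1427.2000 rpm, dir flips to −; running = −1427.2000
Stage 2 [44T→44T]: ω = 1427.2000×44/44 = 1427.2000 rpm, dir flips to +; running = +1427.2000
Stage 3 [23T→51T]: ω = 1427.2000×23/51 = 643.6392 rpm, dir flips to −; running = −643.6392
Stage 4 [60T→43T]: ω = 643.6392×60/43 = 898.1012 rpm, dir flips to +; running = +898.1012
Stage 5 [43T→72T]: ω = 898.1012×43/72 = 536.3660 rpm, dir flips to −; running = −536.3660
Stage 6 [72T→68T]: ω = 536.3660×72/68 = 567.9170 rpm, dir flips to +; running = +567.9170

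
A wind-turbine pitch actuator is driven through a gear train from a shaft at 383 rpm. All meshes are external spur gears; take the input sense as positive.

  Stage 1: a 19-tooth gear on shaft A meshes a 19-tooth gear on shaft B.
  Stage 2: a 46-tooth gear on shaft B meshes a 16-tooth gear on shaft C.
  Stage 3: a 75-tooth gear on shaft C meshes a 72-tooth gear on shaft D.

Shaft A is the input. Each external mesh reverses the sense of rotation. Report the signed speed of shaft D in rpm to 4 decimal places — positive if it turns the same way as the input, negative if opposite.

-1147.0052 rpm (opposite to input, |ω| = 1147.0052 rpm)

Stage 1 [19T→19T]: ω = 383.0000×19/19 = 383.0000 rpm, dir flips to −; running = −383.0000
Stage 2 [46T→16T]: ω = 383.0000×46/16 = 1101.1250 rpm, dir flips to +; running = +1101.1250
Stage 3 [75T→72T]: ω = 1101.1250×75/72 = 1147.0052 rpm, dir flips to −; running = −1147.0052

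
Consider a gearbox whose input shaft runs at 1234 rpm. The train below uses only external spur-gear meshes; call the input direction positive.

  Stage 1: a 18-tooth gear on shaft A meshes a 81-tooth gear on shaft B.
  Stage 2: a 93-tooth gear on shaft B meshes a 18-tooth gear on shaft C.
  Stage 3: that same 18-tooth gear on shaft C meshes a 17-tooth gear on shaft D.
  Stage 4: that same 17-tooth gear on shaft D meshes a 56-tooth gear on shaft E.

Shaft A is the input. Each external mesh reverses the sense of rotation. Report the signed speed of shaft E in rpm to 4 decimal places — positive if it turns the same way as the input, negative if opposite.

Stage 1 [18T→81T]: ω = 1234.0000×18/81 = 274.2222 rpm, dir flips to −; running = −274.2222
Stage 2 [93T→18T]: ω = 274.2222×93/18 = 1416.8148 rpm, dir flips to +; running = +1416.8148
Stage 3 [18T→17T]: ω = 1416.8148×18/17 = 1500.1569 rpm, dir flips to −; running = −1500.1569
Stage 4 [17T→56T]: ω = 1500.1569×17/56 = 455.4048 rpm, dir flips to +; running = +455.4048

+455.4048 rpm (same as input, |ω| = 455.4048 rpm)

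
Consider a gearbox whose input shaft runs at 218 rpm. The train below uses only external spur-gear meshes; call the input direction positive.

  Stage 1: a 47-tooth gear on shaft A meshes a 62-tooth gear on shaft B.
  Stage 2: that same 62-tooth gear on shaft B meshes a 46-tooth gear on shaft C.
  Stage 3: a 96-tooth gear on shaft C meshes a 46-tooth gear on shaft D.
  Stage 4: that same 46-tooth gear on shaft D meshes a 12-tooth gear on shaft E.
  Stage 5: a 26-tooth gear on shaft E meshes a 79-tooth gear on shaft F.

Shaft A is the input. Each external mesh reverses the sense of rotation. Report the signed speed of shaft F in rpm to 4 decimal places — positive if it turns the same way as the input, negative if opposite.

-586.4524 rpm (opposite to input, |ω| = 586.4524 rpm)

Stage 1 [47T→62T]: ω = 218.0000×47/62 = 165.2581 rpm, dir flips to −; running = −165.2581
Stage 2 [62T→46T]: ω = 165.2581×62/46 = 222.7391 rpm, dir flips to +; running = +222.7391
Stage 3 [96T→46T]: ω = 222.7391×96/46 = 464.8469 rpm, dir flips to −; running = −464.8469
Stage 4 [46T→12T]: ω = 464.8469×46/12 = 1781.9130 rpm, dir flips to +; running = +1781.9130
Stage 5 [26T→79T]: ω = 1781.9130×26/79 = 586.4524 rpm, dir flips to −; running = −586.4524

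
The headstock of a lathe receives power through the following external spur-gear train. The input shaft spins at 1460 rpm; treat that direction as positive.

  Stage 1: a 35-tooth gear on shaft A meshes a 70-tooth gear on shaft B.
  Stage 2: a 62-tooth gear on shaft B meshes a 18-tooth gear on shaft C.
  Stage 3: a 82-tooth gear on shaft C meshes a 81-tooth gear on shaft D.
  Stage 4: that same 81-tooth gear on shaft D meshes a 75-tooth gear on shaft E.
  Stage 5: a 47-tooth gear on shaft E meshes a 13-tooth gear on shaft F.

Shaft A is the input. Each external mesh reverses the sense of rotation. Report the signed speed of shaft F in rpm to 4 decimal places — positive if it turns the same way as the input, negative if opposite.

Stage 1 [35T→70T]: ω = 1460.0000×35/70 = 730.0000 rpm, dir flips to −; running = −730.0000
Stage 2 [62T→18T]: ω = 730.0000×62/18 = 2514.4444 rpm, dir flips to +; running = +2514.4444
Stage 3 [82T→81T]: ω = 2514.4444×82/81 = 2545.4870 rpm, dir flips to −; running = −2545.4870
Stage 4 [81T→75T]: ω = 2545.4870×81/75 = 2749.1259 rpm, dir flips to +; running = +2749.1259
Stage 5 [47T→13T]: ω = 2749.1259×47/13 = 9939.1476 rpm, dir flips to −; running = −9939.1476

-9939.1476 rpm (opposite to input, |ω| = 9939.1476 rpm)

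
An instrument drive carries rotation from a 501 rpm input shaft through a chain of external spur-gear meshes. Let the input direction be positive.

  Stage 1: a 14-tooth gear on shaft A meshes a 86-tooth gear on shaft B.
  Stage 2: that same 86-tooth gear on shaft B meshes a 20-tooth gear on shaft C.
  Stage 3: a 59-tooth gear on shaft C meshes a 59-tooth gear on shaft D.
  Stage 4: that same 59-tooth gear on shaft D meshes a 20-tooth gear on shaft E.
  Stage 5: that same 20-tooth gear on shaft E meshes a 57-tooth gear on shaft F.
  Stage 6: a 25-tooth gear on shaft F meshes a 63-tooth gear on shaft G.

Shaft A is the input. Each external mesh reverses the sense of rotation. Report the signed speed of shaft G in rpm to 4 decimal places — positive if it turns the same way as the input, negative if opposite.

+144.0497 rpm (same as input, |ω| = 144.0497 rpm)

Stage 1 [14T→86T]: ω = 501.0000×14/86 = 81.5581 rpm, dir flips to −; running = −81.5581
Stage 2 [86T→20T]: ω = 81.5581×86/20 = 350.7000 rpm, dir flips to +; running = +350.7000
Stage 3 [59T→59T]: ω = 350.7000×59/59 = 350.7000 rpm, dir flips to −; running = −350.7000
Stage 4 [59T→20T]: ω = 350.7000×59/20 = 1034.5650 rpm, dir flips to +; running = +1034.5650
Stage 5 [20T→57T]: ω = 1034.5650×20/57 = 363.0053 rpm, dir flips to −; running = −363.0053
Stage 6 [25T→63T]: ω = 363.0053×25/63 = 144.0497 rpm, dir flips to +; running = +144.0497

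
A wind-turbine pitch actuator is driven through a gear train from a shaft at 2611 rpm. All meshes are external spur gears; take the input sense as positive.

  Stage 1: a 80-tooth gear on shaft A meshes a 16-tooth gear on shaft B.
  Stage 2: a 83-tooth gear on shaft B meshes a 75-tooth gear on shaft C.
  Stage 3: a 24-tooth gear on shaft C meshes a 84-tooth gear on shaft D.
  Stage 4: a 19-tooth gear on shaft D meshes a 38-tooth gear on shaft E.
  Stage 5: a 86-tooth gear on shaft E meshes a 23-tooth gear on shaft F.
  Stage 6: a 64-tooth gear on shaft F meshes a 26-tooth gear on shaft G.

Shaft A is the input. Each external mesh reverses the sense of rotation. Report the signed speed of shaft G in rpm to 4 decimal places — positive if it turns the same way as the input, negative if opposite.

Stage 1 [80T→16T]: ω = 2611.0000×80/16 = 13055.0000 rpm, dir flips to −; running = −13055.0000
Stage 2 [83T→75T]: ω = 13055.0000×83/75 = 14447.5333 rpm, dir flips to +; running = +14447.5333
Stage 3 [24T→84T]: ω = 14447.5333×24/84 = 4127.8667 rpm, dir flips to −; running = −4127.8667
Stage 4 [19T→38T]: ω = 4127.8667×19/38 = 2063.9333 rpm, dir flips to +; running = +2063.9333
Stage 5 [86T→23T]: ω = 2063.9333×86/23 = 7717.3159 rpm, dir flips to −; running = −7717.3159
Stage 6 [64T→26T]: ω = 7717.3159×64/26 = 18996.4700 rpm, dir flips to +; running = +18996.4700

+18996.4700 rpm (same as input, |ω| = 18996.4700 rpm)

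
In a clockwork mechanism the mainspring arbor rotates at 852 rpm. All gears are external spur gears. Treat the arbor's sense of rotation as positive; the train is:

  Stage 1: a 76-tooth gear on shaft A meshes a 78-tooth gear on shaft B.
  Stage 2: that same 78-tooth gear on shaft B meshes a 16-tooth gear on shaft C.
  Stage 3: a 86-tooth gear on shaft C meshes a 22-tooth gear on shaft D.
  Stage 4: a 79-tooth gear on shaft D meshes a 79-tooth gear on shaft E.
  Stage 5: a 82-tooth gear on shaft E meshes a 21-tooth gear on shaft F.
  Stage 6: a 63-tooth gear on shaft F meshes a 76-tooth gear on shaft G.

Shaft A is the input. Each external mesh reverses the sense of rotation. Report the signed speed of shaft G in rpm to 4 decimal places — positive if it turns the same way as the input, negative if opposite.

+51207.1364 rpm (same as input, |ω| = 51207.1364 rpm)

Stage 1 [76T→78T]: ω = 852.0000×76/78 = 830.1538 rpm, dir flips to −; running = −830.1538
Stage 2 [78T→16T]: ω = 830.1538×78/16 = 4047.0000 rpm, dir flips to +; running = +4047.0000
Stage 3 [86T→22T]: ω = 4047.0000×86/22 = 15820.0909 rpm, dir flips to −; running = −15820.0909
Stage 4 [79T→79T]: ω = 15820.0909×79/79 = 15820.0909 rpm, dir flips to +; running = +15820.0909
Stage 5 [82T→21T]: ω = 15820.0909×82/21 = 61773.6883 rpm, dir flips to −; running = −61773.6883
Stage 6 [63T→76T]: ω = 61773.6883×63/76 = 51207.1364 rpm, dir flips to +; running = +51207.1364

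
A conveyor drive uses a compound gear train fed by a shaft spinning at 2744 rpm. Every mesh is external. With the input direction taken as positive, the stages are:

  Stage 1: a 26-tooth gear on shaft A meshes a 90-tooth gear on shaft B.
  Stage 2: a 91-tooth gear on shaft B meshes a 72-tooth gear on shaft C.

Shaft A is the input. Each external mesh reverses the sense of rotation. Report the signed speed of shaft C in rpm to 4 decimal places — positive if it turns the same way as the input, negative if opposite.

Stage 1 [26T→90T]: ω = 2744.0000×26/90 = 792.7111 rpm, dir flips to −; running = −792.7111
Stage 2 [91T→72T]: ω = 792.7111×91/72 = 1001.8988 rpm, dir flips to +; running = +1001.8988

+1001.8988 rpm (same as input, |ω| = 1001.8988 rpm)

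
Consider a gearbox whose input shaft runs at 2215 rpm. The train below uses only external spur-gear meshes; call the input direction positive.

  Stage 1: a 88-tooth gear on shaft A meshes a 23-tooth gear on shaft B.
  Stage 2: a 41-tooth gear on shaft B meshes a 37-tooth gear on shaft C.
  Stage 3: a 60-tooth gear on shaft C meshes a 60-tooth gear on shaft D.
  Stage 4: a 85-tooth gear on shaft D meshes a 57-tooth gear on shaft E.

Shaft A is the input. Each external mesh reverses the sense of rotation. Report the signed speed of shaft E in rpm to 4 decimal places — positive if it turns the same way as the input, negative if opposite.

+14004.0860 rpm (same as input, |ω| = 14004.0860 rpm)

Stage 1 [88T→23T]: ω = 2215.0000×88/23 = 8474.7826 rpm, dir flips to −; running = −8474.7826
Stage 2 [41T→37T]: ω = 8474.7826×41/37 = 9390.9753 rpm, dir flips to +; running = +9390.9753
Stage 3 [60T→60T]: ω = 9390.9753×60/60 = 9390.9753 rpm, dir flips to −; running = −9390.9753
Stage 4 [85T→57T]: ω = 9390.9753×85/57 = 14004.0860 rpm, dir flips to +; running = +14004.0860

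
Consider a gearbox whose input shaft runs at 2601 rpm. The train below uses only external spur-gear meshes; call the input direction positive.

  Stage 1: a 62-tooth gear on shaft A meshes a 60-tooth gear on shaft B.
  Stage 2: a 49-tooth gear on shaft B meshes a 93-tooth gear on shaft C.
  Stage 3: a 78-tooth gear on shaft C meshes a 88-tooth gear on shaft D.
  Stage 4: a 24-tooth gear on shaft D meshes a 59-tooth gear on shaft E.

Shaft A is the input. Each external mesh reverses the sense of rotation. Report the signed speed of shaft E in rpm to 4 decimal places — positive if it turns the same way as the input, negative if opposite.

+510.5815 rpm (same as input, |ω| = 510.5815 rpm)

Stage 1 [62T→60T]: ω = 2601.0000×62/60 = 2687.7000 rpm, dir flips to −; running = −2687.7000
Stage 2 [49T→93T]: ω = 2687.7000×49/93 = 1416.1000 rpm, dir flips to +; running = +1416.1000
Stage 3 [78T→88T]: ω = 1416.1000×78/88 = 1255.1795 rpm, dir flips to −; running = −1255.1795
Stage 4 [24T→59T]: ω = 1255.1795×24/59 = 510.5815 rpm, dir flips to +; running = +510.5815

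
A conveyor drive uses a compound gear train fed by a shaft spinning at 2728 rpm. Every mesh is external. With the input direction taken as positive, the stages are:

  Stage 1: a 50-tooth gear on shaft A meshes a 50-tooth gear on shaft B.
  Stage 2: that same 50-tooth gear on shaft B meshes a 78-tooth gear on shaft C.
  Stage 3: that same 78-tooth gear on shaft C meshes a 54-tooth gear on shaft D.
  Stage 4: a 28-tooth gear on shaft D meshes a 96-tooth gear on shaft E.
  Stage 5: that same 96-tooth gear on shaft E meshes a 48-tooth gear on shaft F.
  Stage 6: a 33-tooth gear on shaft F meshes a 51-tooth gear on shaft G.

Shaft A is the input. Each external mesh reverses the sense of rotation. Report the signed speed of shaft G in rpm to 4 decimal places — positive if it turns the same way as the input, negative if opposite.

Stage 1 [50T→50T]: ω = 2728.0000×50/50 = 2728.0000 rpm, dir flips to −; running = −2728.0000
Stage 2 [50T→78T]: ω = 2728.0000×50/78 = 1748.7179 rpm, dir flips to +; running = +1748.7179
Stage 3 [78T→54T]: ω = 1748.7179×78/54 = 2525.9259 rpm, dir flips to −; running = −2525.9259
Stage 4 [28T→96T]: ω = 2525.9259×28/96 = 736.7284 rpm, dir flips to +; running = +736.7284
Stage 5 [96T→48T]: ω = 736.7284×96/48 = 1473.4568 rpm, dir flips to −; running = −1473.4568
Stage 6 [33T→51T]: ω = 1473.4568×33/51 = 953.4132 rpm, dir flips to +; running = +953.4132

+953.4132 rpm (same as input, |ω| = 953.4132 rpm)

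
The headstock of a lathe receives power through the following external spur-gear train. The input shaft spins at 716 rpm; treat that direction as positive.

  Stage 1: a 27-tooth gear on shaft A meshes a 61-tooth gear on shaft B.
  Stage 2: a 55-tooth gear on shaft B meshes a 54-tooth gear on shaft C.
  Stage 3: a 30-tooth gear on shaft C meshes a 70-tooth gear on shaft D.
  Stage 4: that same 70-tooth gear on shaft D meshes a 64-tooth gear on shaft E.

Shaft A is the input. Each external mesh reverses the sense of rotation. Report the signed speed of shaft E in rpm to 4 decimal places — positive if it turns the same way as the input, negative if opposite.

+151.3064 rpm (same as input, |ω| = 151.3064 rpm)

Stage 1 [27T→61T]: ω = 716.0000×27/61 = 316.9180 rpm, dir flips to −; running = −316.9180
Stage 2 [55T→54T]: ω = 316.9180×55/54 = 322.7869 rpm, dir flips to +; running = +322.7869
Stage 3 [30T→70T]: ω = 322.7869×30/70 = 138.3372 rpm, dir flips to −; running = −138.3372
Stage 4 [70T→64T]: ω = 138.3372×70/64 = 151.3064 rpm, dir flips to +; running = +151.3064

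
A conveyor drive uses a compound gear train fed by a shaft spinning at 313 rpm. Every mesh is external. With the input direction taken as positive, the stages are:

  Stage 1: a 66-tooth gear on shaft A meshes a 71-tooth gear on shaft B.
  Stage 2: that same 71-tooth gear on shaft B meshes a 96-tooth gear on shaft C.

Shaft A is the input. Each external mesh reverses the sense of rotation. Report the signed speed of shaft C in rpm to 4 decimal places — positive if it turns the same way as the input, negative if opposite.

Stage 1 [66T→71T]: ω = 313.0000×66/71 = 290.9577 rpm, dir flips to −; running = −290.9577
Stage 2 [71T→96T]: ω = 290.9577×71/96 = 215.1875 rpm, dir flips to +; running = +215.1875

+215.1875 rpm (same as input, |ω| = 215.1875 rpm)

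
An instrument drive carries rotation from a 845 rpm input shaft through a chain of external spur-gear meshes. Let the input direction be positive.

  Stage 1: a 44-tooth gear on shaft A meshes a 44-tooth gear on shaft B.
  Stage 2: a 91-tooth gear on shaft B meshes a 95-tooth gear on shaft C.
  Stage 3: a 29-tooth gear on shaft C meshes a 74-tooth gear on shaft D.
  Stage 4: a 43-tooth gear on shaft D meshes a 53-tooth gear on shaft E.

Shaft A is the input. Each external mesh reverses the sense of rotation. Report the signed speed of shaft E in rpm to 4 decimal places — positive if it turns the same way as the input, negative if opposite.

+257.3554 rpm (same as input, |ω| = 257.3554 rpm)

Stage 1 [44T→44T]: ω = 845.0000×44/44 = 845.0000 rpm, dir flips to −; running = −845.0000
Stage 2 [91T→95T]: ω = 845.0000×91/95 = 809.4211 rpm, dir flips to +; running = +809.4211
Stage 3 [29T→74T]: ω = 809.4211×29/74 = 317.2055 rpm, dir flips to −; running = −317.2055
Stage 4 [43T→53T]: ω = 317.2055×43/53 = 257.3554 rpm, dir flips to +; running = +257.3554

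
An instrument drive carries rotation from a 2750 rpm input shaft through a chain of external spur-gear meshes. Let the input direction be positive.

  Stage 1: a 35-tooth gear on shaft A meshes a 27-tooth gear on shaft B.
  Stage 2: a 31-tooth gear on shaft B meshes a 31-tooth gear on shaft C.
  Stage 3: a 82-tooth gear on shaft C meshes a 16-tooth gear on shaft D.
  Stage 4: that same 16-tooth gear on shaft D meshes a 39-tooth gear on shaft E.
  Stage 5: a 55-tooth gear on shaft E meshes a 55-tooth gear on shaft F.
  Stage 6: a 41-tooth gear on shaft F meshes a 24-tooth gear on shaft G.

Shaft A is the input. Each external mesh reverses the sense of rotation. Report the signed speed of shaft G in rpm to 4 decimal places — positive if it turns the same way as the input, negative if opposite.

+12804.3883 rpm (same as input, |ω| = 12804.3883 rpm)

Stage 1 [35T→27T]: ω = 2750.0000×35/27 = 3564.8148 rpm, dir flips to −; running = −3564.8148
Stage 2 [31T→31T]: ω = 3564.8148×31/31 = 3564.8148 rpm, dir flips to +; running = +3564.8148
Stage 3 [82T→16T]: ω = 3564.8148×82/16 = 18269.6759 rpm, dir flips to −; running = −18269.6759
Stage 4 [16T→39T]: ω = 18269.6759×16/39 = 7495.2517 rpm, dir flips to +; running = +7495.2517
Stage 5 [55T→55T]: ω = 7495.2517×55/55 = 7495.2517 rpm, dir flips to −; running = −7495.2517
Stage 6 [41T→24T]: ω = 7495.2517×41/24 = 12804.3883 rpm, dir flips to +; running = +12804.3883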